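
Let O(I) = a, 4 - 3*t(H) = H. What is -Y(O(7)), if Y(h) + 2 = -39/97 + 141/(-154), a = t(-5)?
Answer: 49559/14938 ≈ 3.3176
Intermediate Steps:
t(H) = 4/3 - H/3
a = 3 (a = 4/3 - ⅓*(-5) = 4/3 + 5/3 = 3)
O(I) = 3
Y(h) = -49559/14938 (Y(h) = -2 + (-39/97 + 141/(-154)) = -2 + (-39*1/97 + 141*(-1/154)) = -2 + (-39/97 - 141/154) = -2 - 19683/14938 = -49559/14938)
-Y(O(7)) = -1*(-49559/14938) = 49559/14938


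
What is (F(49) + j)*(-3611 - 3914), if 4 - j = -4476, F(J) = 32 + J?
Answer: -34321525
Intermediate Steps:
j = 4480 (j = 4 - 1*(-4476) = 4 + 4476 = 4480)
(F(49) + j)*(-3611 - 3914) = ((32 + 49) + 4480)*(-3611 - 3914) = (81 + 4480)*(-7525) = 4561*(-7525) = -34321525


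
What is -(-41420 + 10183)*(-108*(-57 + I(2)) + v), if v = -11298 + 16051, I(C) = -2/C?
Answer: 344138029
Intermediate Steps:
v = 4753
-(-41420 + 10183)*(-108*(-57 + I(2)) + v) = -(-41420 + 10183)*(-108*(-57 - 2/2) + 4753) = -(-31237)*(-108*(-57 - 2*1/2) + 4753) = -(-31237)*(-108*(-57 - 1) + 4753) = -(-31237)*(-108*(-58) + 4753) = -(-31237)*(6264 + 4753) = -(-31237)*11017 = -1*(-344138029) = 344138029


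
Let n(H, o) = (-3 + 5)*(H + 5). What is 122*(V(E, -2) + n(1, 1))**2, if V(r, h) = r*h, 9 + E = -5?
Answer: 195200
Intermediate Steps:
E = -14 (E = -9 - 5 = -14)
n(H, o) = 10 + 2*H (n(H, o) = 2*(5 + H) = 10 + 2*H)
V(r, h) = h*r
122*(V(E, -2) + n(1, 1))**2 = 122*(-2*(-14) + (10 + 2*1))**2 = 122*(28 + (10 + 2))**2 = 122*(28 + 12)**2 = 122*40**2 = 122*1600 = 195200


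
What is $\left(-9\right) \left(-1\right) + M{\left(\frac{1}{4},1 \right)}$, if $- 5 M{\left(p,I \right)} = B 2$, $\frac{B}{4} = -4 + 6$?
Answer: $\frac{29}{5} \approx 5.8$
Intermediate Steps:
$B = 8$ ($B = 4 \left(-4 + 6\right) = 4 \cdot 2 = 8$)
$M{\left(p,I \right)} = - \frac{16}{5}$ ($M{\left(p,I \right)} = - \frac{8 \cdot 2}{5} = \left(- \frac{1}{5}\right) 16 = - \frac{16}{5}$)
$\left(-9\right) \left(-1\right) + M{\left(\frac{1}{4},1 \right)} = \left(-9\right) \left(-1\right) - \frac{16}{5} = 9 - \frac{16}{5} = \frac{29}{5}$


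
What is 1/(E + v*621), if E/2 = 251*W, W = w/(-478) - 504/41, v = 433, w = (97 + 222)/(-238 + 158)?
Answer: 783920/205956370429 ≈ 3.8062e-6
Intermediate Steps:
w = -319/80 (w = 319/(-80) = 319*(-1/80) = -319/80 ≈ -3.9875)
W = -19259881/1567840 (W = -319/80/(-478) - 504/41 = -319/80*(-1/478) - 504*1/41 = 319/38240 - 504/41 = -19259881/1567840 ≈ -12.284)
E = -4834230131/783920 (E = 2*(251*(-19259881/1567840)) = 2*(-4834230131/1567840) = -4834230131/783920 ≈ -6166.7)
1/(E + v*621) = 1/(-4834230131/783920 + 433*621) = 1/(-4834230131/783920 + 268893) = 1/(205956370429/783920) = 783920/205956370429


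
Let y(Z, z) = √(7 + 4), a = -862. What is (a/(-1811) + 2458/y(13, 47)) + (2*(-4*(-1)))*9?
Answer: 131254/1811 + 2458*√11/11 ≈ 813.59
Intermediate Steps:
y(Z, z) = √11
(a/(-1811) + 2458/y(13, 47)) + (2*(-4*(-1)))*9 = (-862/(-1811) + 2458/(√11)) + (2*(-4*(-1)))*9 = (-862*(-1/1811) + 2458*(√11/11)) + (2*4)*9 = (862/1811 + 2458*√11/11) + 8*9 = (862/1811 + 2458*√11/11) + 72 = 131254/1811 + 2458*√11/11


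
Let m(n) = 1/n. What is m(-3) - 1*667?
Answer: -2002/3 ≈ -667.33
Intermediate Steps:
m(-3) - 1*667 = 1/(-3) - 1*667 = -⅓ - 667 = -2002/3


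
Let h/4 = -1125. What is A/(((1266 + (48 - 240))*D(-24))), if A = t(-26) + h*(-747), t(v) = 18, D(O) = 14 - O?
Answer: 29487/358 ≈ 82.366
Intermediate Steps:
h = -4500 (h = 4*(-1125) = -4500)
A = 3361518 (A = 18 - 4500*(-747) = 18 + 3361500 = 3361518)
A/(((1266 + (48 - 240))*D(-24))) = 3361518/(((1266 + (48 - 240))*(14 - 1*(-24)))) = 3361518/(((1266 - 192)*(14 + 24))) = 3361518/((1074*38)) = 3361518/40812 = 3361518*(1/40812) = 29487/358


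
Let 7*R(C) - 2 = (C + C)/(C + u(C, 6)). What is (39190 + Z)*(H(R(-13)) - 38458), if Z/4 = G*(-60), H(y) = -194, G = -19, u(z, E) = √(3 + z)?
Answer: -1691025000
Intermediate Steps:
R(C) = 2/7 + 2*C/(7*(C + √(3 + C))) (R(C) = 2/7 + ((C + C)/(C + √(3 + C)))/7 = 2/7 + ((2*C)/(C + √(3 + C)))/7 = 2/7 + (2*C/(C + √(3 + C)))/7 = 2/7 + 2*C/(7*(C + √(3 + C))))
Z = 4560 (Z = 4*(-19*(-60)) = 4*1140 = 4560)
(39190 + Z)*(H(R(-13)) - 38458) = (39190 + 4560)*(-194 - 38458) = 43750*(-38652) = -1691025000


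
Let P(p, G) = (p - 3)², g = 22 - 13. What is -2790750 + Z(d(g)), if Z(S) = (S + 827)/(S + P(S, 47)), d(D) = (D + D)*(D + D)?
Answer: -288465872599/103365 ≈ -2.7907e+6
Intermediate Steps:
g = 9
d(D) = 4*D² (d(D) = (2*D)*(2*D) = 4*D²)
P(p, G) = (-3 + p)²
Z(S) = (827 + S)/(S + (-3 + S)²) (Z(S) = (S + 827)/(S + (-3 + S)²) = (827 + S)/(S + (-3 + S)²))
-2790750 + Z(d(g)) = -2790750 + (827 + 4*9²)/(4*9² + (-3 + 4*9²)²) = -2790750 + (827 + 4*81)/(4*81 + (-3 + 4*81)²) = -2790750 + (827 + 324)/(324 + (-3 + 324)²) = -2790750 + 1151/(324 + 321²) = -2790750 + 1151/(324 + 103041) = -2790750 + 1151/103365 = -288465872599/103365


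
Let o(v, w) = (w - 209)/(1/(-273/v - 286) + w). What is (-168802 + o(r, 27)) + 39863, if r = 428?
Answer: -61009001349/473137 ≈ -1.2895e+5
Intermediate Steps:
o(v, w) = (-209 + w)/(w + 1/(-286 - 273/v)) (o(v, w) = (-209 + w)/(1/(-286 - 273/v) + w) = (-209 + w)/(w + 1/(-286 - 273/v)))
(-168802 + o(r, 27)) + 39863 = (-168802 + 13*(-4389 - 4598*428 + 21*27 + 22*428*27)/(-1*428 + 273*27 + 286*428*27)) + 39863 = (-168802 + 13*(-4389 - 1967944 + 567 + 254232)/(-428 + 7371 + 3305016)) + 39863 = (-168802 + 13*(-1717534)/3311959) + 39863 = (-168802 + 13*(1/3311959)*(-1717534)) + 39863 = (-168802 - 3189706/473137) + 39863 = -79869661580/473137 + 39863 = -61009001349/473137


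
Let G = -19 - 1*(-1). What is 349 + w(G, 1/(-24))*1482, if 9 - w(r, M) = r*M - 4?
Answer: 37007/2 ≈ 18504.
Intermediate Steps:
G = -18 (G = -19 + 1 = -18)
w(r, M) = 13 - M*r (w(r, M) = 9 - (r*M - 4) = 9 - (M*r - 4) = 9 - (-4 + M*r) = 9 + (4 - M*r) = 13 - M*r)
349 + w(G, 1/(-24))*1482 = 349 + (13 - 1*(-18)/(-24))*1482 = 349 + (13 - 1*(-1/24)*(-18))*1482 = 349 + (13 - 3/4)*1482 = 349 + (49/4)*1482 = 349 + 36309/2 = 37007/2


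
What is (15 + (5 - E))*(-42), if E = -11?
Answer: -1302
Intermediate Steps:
(15 + (5 - E))*(-42) = (15 + (5 - 1*(-11)))*(-42) = (15 + (5 + 11))*(-42) = (15 + 16)*(-42) = 31*(-42) = -1302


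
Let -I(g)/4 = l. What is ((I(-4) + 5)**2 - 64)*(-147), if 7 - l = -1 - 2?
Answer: -170667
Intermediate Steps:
l = 10 (l = 7 - (-1 - 2) = 7 - 1*(-3) = 7 + 3 = 10)
I(g) = -40 (I(g) = -4*10 = -40)
((I(-4) + 5)**2 - 64)*(-147) = ((-40 + 5)**2 - 64)*(-147) = ((-35)**2 - 64)*(-147) = (1225 - 64)*(-147) = 1161*(-147) = -170667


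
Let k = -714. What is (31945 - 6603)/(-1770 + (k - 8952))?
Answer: -12671/5718 ≈ -2.2160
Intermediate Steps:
(31945 - 6603)/(-1770 + (k - 8952)) = (31945 - 6603)/(-1770 + (-714 - 8952)) = 25342/(-1770 - 9666) = 25342/(-11436) = 25342*(-1/11436) = -12671/5718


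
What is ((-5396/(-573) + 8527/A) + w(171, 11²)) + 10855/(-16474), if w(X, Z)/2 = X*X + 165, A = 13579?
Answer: 7539746189944181/128180355558 ≈ 58821.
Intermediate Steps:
w(X, Z) = 330 + 2*X² (w(X, Z) = 2*(X*X + 165) = 2*(X² + 165) = 2*(165 + X²) = 330 + 2*X²)
((-5396/(-573) + 8527/A) + w(171, 11²)) + 10855/(-16474) = ((-5396/(-573) + 8527/13579) + (330 + 2*171²)) + 10855/(-16474) = ((-5396*(-1/573) + 8527*(1/13579)) + (330 + 2*29241)) + 10855*(-1/16474) = ((5396/573 + 8527/13579) + (330 + 58482)) - 10855/16474 = (78158255/7780767 + 58812) - 10855/16474 = 457680627059/7780767 - 10855/16474 = 7539746189944181/128180355558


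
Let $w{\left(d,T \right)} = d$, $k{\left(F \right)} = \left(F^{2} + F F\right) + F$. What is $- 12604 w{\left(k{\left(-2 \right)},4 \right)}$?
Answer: $-75624$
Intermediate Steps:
$k{\left(F \right)} = F + 2 F^{2}$ ($k{\left(F \right)} = \left(F^{2} + F^{2}\right) + F = 2 F^{2} + F = F + 2 F^{2}$)
$- 12604 w{\left(k{\left(-2 \right)},4 \right)} = - 12604 \left(- 2 \left(1 + 2 \left(-2\right)\right)\right) = - 12604 \left(- 2 \left(1 - 4\right)\right) = - 12604 \left(\left(-2\right) \left(-3\right)\right) = \left(-12604\right) 6 = -75624$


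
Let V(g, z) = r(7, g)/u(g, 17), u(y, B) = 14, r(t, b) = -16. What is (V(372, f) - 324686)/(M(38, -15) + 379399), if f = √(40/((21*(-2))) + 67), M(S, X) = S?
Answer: -2272810/2656059 ≈ -0.85571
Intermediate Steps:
f = √29127/21 (f = √(40/(-42) + 67) = √(40*(-1/42) + 67) = √(-20/21 + 67) = √(1387/21) = √29127/21 ≈ 8.1270)
V(g, z) = -8/7 (V(g, z) = -16/14 = -16*1/14 = -8/7)
(V(372, f) - 324686)/(M(38, -15) + 379399) = (-8/7 - 324686)/(38 + 379399) = -2272810/7/379437 = -2272810/7*1/379437 = -2272810/2656059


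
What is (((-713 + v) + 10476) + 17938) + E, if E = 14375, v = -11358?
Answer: 30718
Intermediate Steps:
(((-713 + v) + 10476) + 17938) + E = (((-713 - 11358) + 10476) + 17938) + 14375 = ((-12071 + 10476) + 17938) + 14375 = (-1595 + 17938) + 14375 = 16343 + 14375 = 30718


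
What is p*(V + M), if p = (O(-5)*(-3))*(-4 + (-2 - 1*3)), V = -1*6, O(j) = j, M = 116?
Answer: -14850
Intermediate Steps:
V = -6
p = -135 (p = (-5*(-3))*(-4 + (-2 - 1*3)) = 15*(-4 + (-2 - 3)) = 15*(-4 - 5) = 15*(-9) = -135)
p*(V + M) = -135*(-6 + 116) = -135*110 = -14850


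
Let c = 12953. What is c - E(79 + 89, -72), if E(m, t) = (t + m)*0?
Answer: 12953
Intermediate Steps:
E(m, t) = 0 (E(m, t) = (m + t)*0 = 0)
c - E(79 + 89, -72) = 12953 - 1*0 = 12953 + 0 = 12953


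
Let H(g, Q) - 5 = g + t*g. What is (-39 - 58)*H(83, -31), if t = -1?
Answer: -485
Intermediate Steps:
H(g, Q) = 5 (H(g, Q) = 5 + (g - g) = 5 + 0 = 5)
(-39 - 58)*H(83, -31) = (-39 - 58)*5 = -97*5 = -485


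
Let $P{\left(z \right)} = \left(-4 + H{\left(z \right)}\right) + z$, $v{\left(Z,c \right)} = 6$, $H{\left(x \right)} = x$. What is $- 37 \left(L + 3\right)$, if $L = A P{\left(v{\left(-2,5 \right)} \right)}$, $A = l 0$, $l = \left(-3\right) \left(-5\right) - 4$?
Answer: $-111$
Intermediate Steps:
$l = 11$ ($l = 15 - 4 = 11$)
$P{\left(z \right)} = -4 + 2 z$ ($P{\left(z \right)} = \left(-4 + z\right) + z = -4 + 2 z$)
$A = 0$ ($A = 11 \cdot 0 = 0$)
$L = 0$ ($L = 0 \left(-4 + 2 \cdot 6\right) = 0 \left(-4 + 12\right) = 0 \cdot 8 = 0$)
$- 37 \left(L + 3\right) = - 37 \left(0 + 3\right) = \left(-37\right) 3 = -111$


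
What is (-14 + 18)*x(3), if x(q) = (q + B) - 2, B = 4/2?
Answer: 12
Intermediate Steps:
B = 2 (B = 4*(½) = 2)
x(q) = q (x(q) = (q + 2) - 2 = (2 + q) - 2 = q)
(-14 + 18)*x(3) = (-14 + 18)*3 = 4*3 = 12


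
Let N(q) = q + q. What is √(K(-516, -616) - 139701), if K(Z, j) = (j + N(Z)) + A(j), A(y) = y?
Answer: I*√141965 ≈ 376.78*I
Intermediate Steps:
N(q) = 2*q
K(Z, j) = 2*Z + 2*j (K(Z, j) = (j + 2*Z) + j = 2*Z + 2*j)
√(K(-516, -616) - 139701) = √((2*(-516) + 2*(-616)) - 139701) = √((-1032 - 1232) - 139701) = √(-2264 - 139701) = √(-141965) = I*√141965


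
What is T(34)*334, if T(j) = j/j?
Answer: 334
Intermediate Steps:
T(j) = 1
T(34)*334 = 1*334 = 334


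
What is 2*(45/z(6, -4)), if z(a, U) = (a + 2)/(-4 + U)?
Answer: -90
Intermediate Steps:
z(a, U) = (2 + a)/(-4 + U)
2*(45/z(6, -4)) = 2*(45/(((2 + 6)/(-4 - 4)))) = 2*(45/((8/(-8)))) = 2*(45/((-⅛*8))) = 2*(45/(-1)) = 2*(45*(-1)) = 2*(-45) = -90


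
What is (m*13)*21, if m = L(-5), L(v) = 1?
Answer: 273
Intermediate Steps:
m = 1
(m*13)*21 = (1*13)*21 = 13*21 = 273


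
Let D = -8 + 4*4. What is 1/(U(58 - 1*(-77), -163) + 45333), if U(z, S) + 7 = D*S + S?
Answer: 1/43859 ≈ 2.2800e-5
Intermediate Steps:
D = 8 (D = -8 + 16 = 8)
U(z, S) = -7 + 9*S (U(z, S) = -7 + (8*S + S) = -7 + 9*S)
1/(U(58 - 1*(-77), -163) + 45333) = 1/((-7 + 9*(-163)) + 45333) = 1/((-7 - 1467) + 45333) = 1/(-1474 + 45333) = 1/43859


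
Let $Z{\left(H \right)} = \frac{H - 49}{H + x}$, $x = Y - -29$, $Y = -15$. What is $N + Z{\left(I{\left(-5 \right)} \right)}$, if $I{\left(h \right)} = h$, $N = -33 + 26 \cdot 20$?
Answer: $481$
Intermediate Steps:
$N = 487$ ($N = -33 + 520 = 487$)
$x = 14$ ($x = -15 - -29 = -15 + 29 = 14$)
$Z{\left(H \right)} = \frac{-49 + H}{14 + H}$ ($Z{\left(H \right)} = \frac{H - 49}{H + 14} = \frac{-49 + H}{14 + H}$)
$N + Z{\left(I{\left(-5 \right)} \right)} = 487 + \frac{-49 - 5}{14 - 5} = 487 + \frac{1}{9} \left(-54\right) = 487 - 6 = 481$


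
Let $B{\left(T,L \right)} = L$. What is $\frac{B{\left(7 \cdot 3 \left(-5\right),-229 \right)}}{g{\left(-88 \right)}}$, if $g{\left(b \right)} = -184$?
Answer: $\frac{229}{184} \approx 1.2446$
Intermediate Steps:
$\frac{B{\left(7 \cdot 3 \left(-5\right),-229 \right)}}{g{\left(-88 \right)}} = - \frac{229}{-184} = \left(-229\right) \left(- \frac{1}{184}\right) = \frac{229}{184}$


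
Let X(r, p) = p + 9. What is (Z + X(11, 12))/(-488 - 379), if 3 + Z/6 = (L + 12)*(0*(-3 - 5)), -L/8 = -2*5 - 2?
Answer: -1/289 ≈ -0.0034602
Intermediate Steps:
X(r, p) = 9 + p
L = 96 (L = -8*(-2*5 - 2) = -8*(-10 - 2) = -8*(-12) = 96)
Z = -18 (Z = -18 + 6*((96 + 12)*(0*(-3 - 5))) = -18 + 6*(108*(0*(-8))) = -18 + 6*(108*0) = -18 + 6*0 = -18 + 0 = -18)
(Z + X(11, 12))/(-488 - 379) = (-18 + (9 + 12))/(-488 - 379) = (-18 + 21)/(-867) = 3*(-1/867) = -1/289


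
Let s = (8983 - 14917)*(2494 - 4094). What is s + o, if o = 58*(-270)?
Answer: 9478740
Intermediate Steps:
s = 9494400 (s = -5934*(-1600) = 9494400)
o = -15660
s + o = 9494400 - 15660 = 9478740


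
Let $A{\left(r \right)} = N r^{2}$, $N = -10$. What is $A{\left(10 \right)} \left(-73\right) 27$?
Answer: $1971000$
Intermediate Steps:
$A{\left(r \right)} = - 10 r^{2}$
$A{\left(10 \right)} \left(-73\right) 27 = - 10 \cdot 10^{2} \left(-73\right) 27 = \left(-10\right) 100 \left(-73\right) 27 = \left(-1000\right) \left(-73\right) 27 = 73000 \cdot 27 = 1971000$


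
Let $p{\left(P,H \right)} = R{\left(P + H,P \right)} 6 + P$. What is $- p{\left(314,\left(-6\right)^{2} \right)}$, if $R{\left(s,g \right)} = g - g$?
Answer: $-314$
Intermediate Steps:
$R{\left(s,g \right)} = 0$
$p{\left(P,H \right)} = P$ ($p{\left(P,H \right)} = 0 \cdot 6 + P = 0 + P = P$)
$- p{\left(314,\left(-6\right)^{2} \right)} = \left(-1\right) 314 = -314$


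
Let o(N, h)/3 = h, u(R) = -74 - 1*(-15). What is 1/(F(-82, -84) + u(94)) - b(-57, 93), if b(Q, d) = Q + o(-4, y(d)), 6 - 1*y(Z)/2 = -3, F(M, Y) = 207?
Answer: 445/148 ≈ 3.0068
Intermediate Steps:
u(R) = -59 (u(R) = -74 + 15 = -59)
y(Z) = 18 (y(Z) = 12 - 2*(-3) = 12 + 6 = 18)
o(N, h) = 3*h
b(Q, d) = 54 + Q (b(Q, d) = Q + 3*18 = Q + 54 = 54 + Q)
1/(F(-82, -84) + u(94)) - b(-57, 93) = 1/(207 - 59) - (54 - 57) = 1/148 - 1*(-3) = 1/148 + 3 = 445/148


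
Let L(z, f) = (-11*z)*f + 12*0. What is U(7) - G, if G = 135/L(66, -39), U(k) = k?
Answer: 22007/3146 ≈ 6.9952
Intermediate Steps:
L(z, f) = -11*f*z (L(z, f) = -11*f*z + 0 = -11*f*z)
G = 15/3146 (G = 135/((-11*(-39)*66)) = 135/28314 = 135*(1/28314) = 15/3146 ≈ 0.0047680)
U(7) - G = 7 - 1*15/3146 = 7 - 15/3146 = 22007/3146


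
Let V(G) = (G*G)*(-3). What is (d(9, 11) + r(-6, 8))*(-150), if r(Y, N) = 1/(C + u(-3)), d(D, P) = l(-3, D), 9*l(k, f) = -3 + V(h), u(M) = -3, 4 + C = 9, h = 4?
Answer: 775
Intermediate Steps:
C = 5 (C = -4 + 9 = 5)
V(G) = -3*G² (V(G) = G²*(-3) = -3*G²)
l(k, f) = -17/3 (l(k, f) = (-3 - 3*4²)/9 = (-3 - 3*16)/9 = (-3 - 48)/9 = (⅑)*(-51) = -17/3)
d(D, P) = -17/3
r(Y, N) = ½ (r(Y, N) = 1/(5 - 3) = 1/2 = ½)
(d(9, 11) + r(-6, 8))*(-150) = (-17/3 + ½)*(-150) = -31/6*(-150) = 775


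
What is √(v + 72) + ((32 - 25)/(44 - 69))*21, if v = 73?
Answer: -147/25 + √145 ≈ 6.1616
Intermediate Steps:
√(v + 72) + ((32 - 25)/(44 - 69))*21 = √(73 + 72) + ((32 - 25)/(44 - 69))*21 = √145 + (7/(-25))*21 = √145 + (7*(-1/25))*21 = √145 - 7/25*21 = √145 - 147/25 = -147/25 + √145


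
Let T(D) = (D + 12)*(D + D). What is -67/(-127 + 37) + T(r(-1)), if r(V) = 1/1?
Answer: 2407/90 ≈ 26.744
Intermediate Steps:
r(V) = 1 (r(V) = 1*1 = 1)
T(D) = 2*D*(12 + D) (T(D) = (12 + D)*(2*D) = 2*D*(12 + D))
-67/(-127 + 37) + T(r(-1)) = -67/(-127 + 37) + 2*1*(12 + 1) = -67/(-90) + 2*1*13 = -67*(-1/90) + 26 = 67/90 + 26 = 2407/90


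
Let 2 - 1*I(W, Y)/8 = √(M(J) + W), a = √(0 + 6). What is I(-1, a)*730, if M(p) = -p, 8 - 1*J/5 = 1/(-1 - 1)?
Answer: 11680 - 2920*I*√174 ≈ 11680.0 - 38517.0*I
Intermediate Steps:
J = 85/2 (J = 40 - 5/(-1 - 1) = 40 - 5/(-2) = 40 - 5*(-½) = 40 + 5/2 = 85/2 ≈ 42.500)
a = √6 ≈ 2.4495
I(W, Y) = 16 - 8*√(-85/2 + W) (I(W, Y) = 16 - 8*√(-1*85/2 + W) = 16 - 8*√(-85/2 + W))
I(-1, a)*730 = (16 - 4*√(-170 + 4*(-1)))*730 = (16 - 4*√(-170 - 4))*730 = (16 - 4*I*√174)*730 = 11680 - 2920*I*√174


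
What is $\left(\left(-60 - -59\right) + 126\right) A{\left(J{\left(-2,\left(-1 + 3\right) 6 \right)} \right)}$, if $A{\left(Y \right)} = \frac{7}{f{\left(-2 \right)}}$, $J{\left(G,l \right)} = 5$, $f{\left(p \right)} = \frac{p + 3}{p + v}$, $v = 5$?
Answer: $2625$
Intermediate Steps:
$f{\left(p \right)} = \frac{3 + p}{5 + p}$ ($f{\left(p \right)} = \frac{p + 3}{p + 5} = \frac{3 + p}{5 + p}$)
$A{\left(Y \right)} = 21$ ($A{\left(Y \right)} = \frac{7}{\frac{1}{5 - 2} \left(3 - 2\right)} = \frac{7}{\frac{1}{3} \cdot 1} = 7 \frac{1}{\frac{1}{3}} = 7 \cdot 3 = 21$)
$\left(\left(-60 - -59\right) + 126\right) A{\left(J{\left(-2,\left(-1 + 3\right) 6 \right)} \right)} = \left(\left(-60 - -59\right) + 126\right) 21 = \left(\left(-60 + 59\right) + 126\right) 21 = \left(-1 + 126\right) 21 = 125 \cdot 21 = 2625$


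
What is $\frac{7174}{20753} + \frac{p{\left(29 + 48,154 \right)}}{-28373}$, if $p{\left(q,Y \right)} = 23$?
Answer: $\frac{203070583}{588824869} \approx 0.34487$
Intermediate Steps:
$\frac{7174}{20753} + \frac{p{\left(29 + 48,154 \right)}}{-28373} = \frac{7174}{20753} + \frac{23}{-28373} = 7174 \cdot \frac{1}{20753} + 23 \left(- \frac{1}{28373}\right) = \frac{7174}{20753} - \frac{23}{28373} = \frac{203070583}{588824869}$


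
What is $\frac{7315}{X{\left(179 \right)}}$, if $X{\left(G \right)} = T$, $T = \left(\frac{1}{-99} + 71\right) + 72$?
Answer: $\frac{724185}{14156} \approx 51.157$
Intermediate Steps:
$T = \frac{14156}{99}$ ($T = \left(- \frac{1}{99} + 71\right) + 72 = \frac{7028}{99} + 72 = \frac{14156}{99} \approx 142.99$)
$X{\left(G \right)} = \frac{14156}{99}$
$\frac{7315}{X{\left(179 \right)}} = \frac{7315}{\frac{14156}{99}} = 7315 \cdot \frac{99}{14156} = \frac{724185}{14156}$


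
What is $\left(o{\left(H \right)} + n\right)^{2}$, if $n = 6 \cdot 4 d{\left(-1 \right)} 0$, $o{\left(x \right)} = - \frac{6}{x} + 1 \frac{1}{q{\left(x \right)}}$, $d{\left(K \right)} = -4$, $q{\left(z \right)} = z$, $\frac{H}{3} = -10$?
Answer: $\frac{1}{36} \approx 0.027778$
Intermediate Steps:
$H = -30$ ($H = 3 \left(-10\right) = -30$)
$o{\left(x \right)} = - \frac{5}{x}$ ($o{\left(x \right)} = - \frac{6}{x} + 1 \frac{1}{x} = - \frac{6}{x} + \frac{1}{x} = - \frac{5}{x}$)
$n = 0$ ($n = 6 \cdot 4 \left(-4\right) 0 = 6 \left(\left(-16\right) 0\right) = 6 \cdot 0 = 0$)
$\left(o{\left(H \right)} + n\right)^{2} = \left(- \frac{5}{-30} + 0\right)^{2} = \left(\left(-5\right) \left(- \frac{1}{30}\right) + 0\right)^{2} = \left(\frac{1}{6} + 0\right)^{2} = \left(\frac{1}{6}\right)^{2} = \frac{1}{36}$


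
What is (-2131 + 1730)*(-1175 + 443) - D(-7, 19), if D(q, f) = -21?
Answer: 293553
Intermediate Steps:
(-2131 + 1730)*(-1175 + 443) - D(-7, 19) = (-2131 + 1730)*(-1175 + 443) - 1*(-21) = -401*(-732) + 21 = 293532 + 21 = 293553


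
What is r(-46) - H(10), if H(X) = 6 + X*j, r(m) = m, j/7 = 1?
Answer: -122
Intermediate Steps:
j = 7 (j = 7*1 = 7)
H(X) = 6 + 7*X (H(X) = 6 + X*7 = 6 + 7*X)
r(-46) - H(10) = -46 - (6 + 7*10) = -46 - (6 + 70) = -46 - 1*76 = -46 - 76 = -122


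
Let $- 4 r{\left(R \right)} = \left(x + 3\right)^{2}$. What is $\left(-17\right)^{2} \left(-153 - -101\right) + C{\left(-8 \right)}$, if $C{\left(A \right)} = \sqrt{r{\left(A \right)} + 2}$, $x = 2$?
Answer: $-15028 + \frac{i \sqrt{17}}{2} \approx -15028.0 + 2.0616 i$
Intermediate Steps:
$r{\left(R \right)} = - \frac{25}{4}$ ($r{\left(R \right)} = - \frac{\left(2 + 3\right)^{2}}{4} = - \frac{5^{2}}{4} = \left(- \frac{1}{4}\right) 25 = - \frac{25}{4}$)
$C{\left(A \right)} = \frac{i \sqrt{17}}{2}$ ($C{\left(A \right)} = \sqrt{- \frac{25}{4} + 2} = \sqrt{- \frac{17}{4}} = \frac{i \sqrt{17}}{2}$)
$\left(-17\right)^{2} \left(-153 - -101\right) + C{\left(-8 \right)} = \left(-17\right)^{2} \left(-153 - -101\right) + \frac{i \sqrt{17}}{2} = 289 \left(-153 + 101\right) + \frac{i \sqrt{17}}{2} = 289 \left(-52\right) + \frac{i \sqrt{17}}{2} = -15028 + \frac{i \sqrt{17}}{2}$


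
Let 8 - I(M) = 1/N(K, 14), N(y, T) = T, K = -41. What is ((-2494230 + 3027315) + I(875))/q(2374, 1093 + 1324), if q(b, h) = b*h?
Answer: 7463301/80331412 ≈ 0.092906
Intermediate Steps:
I(M) = 111/14 (I(M) = 8 - 1/14 = 111/14)
((-2494230 + 3027315) + I(875))/q(2374, 1093 + 1324) = ((-2494230 + 3027315) + 111/14)/((2374*(1093 + 1324))) = (533085 + 111/14)/((2374*2417)) = (7463301/14)/5737958 = (7463301/14)*(1/5737958) = 7463301/80331412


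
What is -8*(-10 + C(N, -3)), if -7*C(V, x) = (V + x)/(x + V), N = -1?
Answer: 568/7 ≈ 81.143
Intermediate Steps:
C(V, x) = -⅐ (C(V, x) = -(V + x)/(7*(x + V)) = -(V + x)/(7*(V + x)) = -⅐*1 = -⅐)
-8*(-10 + C(N, -3)) = -8*(-10 - ⅐) = -8*(-71/7) = 568/7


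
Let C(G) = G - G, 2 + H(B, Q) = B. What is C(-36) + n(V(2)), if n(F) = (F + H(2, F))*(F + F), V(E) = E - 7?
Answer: 50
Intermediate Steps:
H(B, Q) = -2 + B
C(G) = 0
V(E) = -7 + E
n(F) = 2*F² (n(F) = (F + (-2 + 2))*(F + F) = (F + 0)*(2*F) = F*(2*F) = 2*F²)
C(-36) + n(V(2)) = 0 + 2*(-7 + 2)² = 0 + 2*(-5)² = 0 + 2*25 = 0 + 50 = 50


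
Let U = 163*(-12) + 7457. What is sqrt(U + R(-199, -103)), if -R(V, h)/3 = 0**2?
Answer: sqrt(5501) ≈ 74.169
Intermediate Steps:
R(V, h) = 0 (R(V, h) = -3*0**2 = -3*0 = 0)
U = 5501 (U = -1956 + 7457 = 5501)
sqrt(U + R(-199, -103)) = sqrt(5501 + 0) = sqrt(5501)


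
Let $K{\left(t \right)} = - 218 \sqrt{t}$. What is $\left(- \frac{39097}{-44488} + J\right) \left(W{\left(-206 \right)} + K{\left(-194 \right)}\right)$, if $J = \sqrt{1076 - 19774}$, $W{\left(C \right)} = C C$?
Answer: $\frac{\left(21218 - 109 i \sqrt{194}\right) \left(39097 + 44488 i \sqrt{18698}\right)}{22244} \approx 4.5249 \cdot 10^{5} + 5.8001 \cdot 10^{6} i$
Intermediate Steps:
$W{\left(C \right)} = C^{2}$
$J = i \sqrt{18698}$ ($J = \sqrt{-18698} = i \sqrt{18698} \approx 136.74 i$)
$\left(- \frac{39097}{-44488} + J\right) \left(W{\left(-206 \right)} + K{\left(-194 \right)}\right) = \left(- \frac{39097}{-44488} + i \sqrt{18698}\right) \left(\left(-206\right)^{2} - 218 \sqrt{-194}\right) = \left(\left(-39097\right) \left(- \frac{1}{44488}\right) + i \sqrt{18698}\right) \left(42436 - 218 i \sqrt{194}\right) = \left(\frac{39097}{44488} + i \sqrt{18698}\right) \left(42436 - 218 i \sqrt{194}\right) = \left(42436 - 218 i \sqrt{194}\right) \left(\frac{39097}{44488} + i \sqrt{18698}\right)$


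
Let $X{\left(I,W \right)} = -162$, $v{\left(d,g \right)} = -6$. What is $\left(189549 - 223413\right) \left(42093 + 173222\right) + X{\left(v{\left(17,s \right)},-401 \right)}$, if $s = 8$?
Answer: $-7291427322$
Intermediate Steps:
$\left(189549 - 223413\right) \left(42093 + 173222\right) + X{\left(v{\left(17,s \right)},-401 \right)} = \left(189549 - 223413\right) \left(42093 + 173222\right) - 162 = \left(-33864\right) 215315 - 162 = -7291427160 - 162 = -7291427322$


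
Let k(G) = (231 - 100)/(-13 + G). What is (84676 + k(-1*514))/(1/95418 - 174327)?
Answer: -137353044438/282776872645 ≈ -0.48573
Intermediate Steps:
k(G) = 131/(-13 + G)
(84676 + k(-1*514))/(1/95418 - 174327) = (84676 + 131/(-13 - 1*514))/(1/95418 - 174327) = (84676 + 131/(-13 - 514))/(1/95418 - 174327) = (84676 + 131/(-527))/(-16633933685/95418) = (84676 + 131*(-1/527))*(-95418/16633933685) = (84676 - 131/527)*(-95418/16633933685) = (44624121/527)*(-95418/16633933685) = -137353044438/282776872645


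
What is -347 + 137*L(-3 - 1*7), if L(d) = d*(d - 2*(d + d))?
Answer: -41447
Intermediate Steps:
L(d) = -3*d² (L(d) = d*(d - 4*d) = d*(-3*d) = -3*d²)
-347 + 137*L(-3 - 1*7) = -347 + 137*(-3*(-3 - 1*7)²) = -347 + 137*(-3*(-3 - 7)²) = -347 + 137*(-3*(-10)²) = -347 + 137*(-3*100) = -347 + 137*(-300) = -347 - 41100 = -41447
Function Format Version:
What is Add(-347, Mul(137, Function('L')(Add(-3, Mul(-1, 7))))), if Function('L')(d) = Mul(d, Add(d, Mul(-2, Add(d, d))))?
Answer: -41447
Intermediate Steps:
Function('L')(d) = Mul(-3, Pow(d, 2)) (Function('L')(d) = Mul(d, Add(d, Mul(-2, Mul(2, d)))) = Mul(d, Add(d, Mul(-4, d))) = Mul(d, Mul(-3, d)) = Mul(-3, Pow(d, 2)))
Add(-347, Mul(137, Function('L')(Add(-3, Mul(-1, 7))))) = Add(-347, Mul(137, Mul(-3, Pow(Add(-3, Mul(-1, 7)), 2)))) = Add(-347, Mul(137, Mul(-3, Pow(Add(-3, -7), 2)))) = Add(-347, Mul(137, Mul(-3, Pow(-10, 2)))) = Add(-347, Mul(137, Mul(-3, 100))) = Add(-347, Mul(137, -300)) = Add(-347, -41100) = -41447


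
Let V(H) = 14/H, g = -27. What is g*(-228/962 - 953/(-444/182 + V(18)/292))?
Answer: -2958047973666/280316699 ≈ -10553.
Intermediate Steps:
g*(-228/962 - 953/(-444/182 + V(18)/292)) = -27*(-228/962 - 953/(-444/182 + (14/18)/292)) = -27*(-228*1/962 - 953/(-444*1/182 + (14*(1/18))*(1/292))) = -27*(-114/481 - 953/(-222/91 + (7/9)*(1/292))) = -27*(-114/481 - 953/(-222/91 + 7/2628)) = -27*(-114/481 - 953/(-582779/239148)) = -27*(-114/481 - 953*(-239148/582779)) = -27*(-114/481 + 227908044/582779) = -27*109557332358/280316699 = -2958047973666/280316699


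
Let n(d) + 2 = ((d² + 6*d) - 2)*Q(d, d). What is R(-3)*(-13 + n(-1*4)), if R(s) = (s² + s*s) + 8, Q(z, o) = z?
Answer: 650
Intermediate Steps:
n(d) = -2 + d*(-2 + d² + 6*d) (n(d) = -2 + ((d² + 6*d) - 2)*d = -2 + (-2 + d² + 6*d)*d = -2 + d*(-2 + d² + 6*d))
R(s) = 8 + 2*s² (R(s) = (s² + s²) + 8 = 2*s² + 8 = 8 + 2*s²)
R(-3)*(-13 + n(-1*4)) = (8 + 2*(-3)²)*(-13 + (-2 + (-1*4)³ - (-2)*4 + 6*(-1*4)²)) = (8 + 2*9)*(-13 + (-2 + (-4)³ - 2*(-4) + 6*(-4)²)) = (8 + 18)*(-13 + (-2 - 64 + 8 + 6*16)) = 26*(-13 + (-2 - 64 + 8 + 96)) = 26*(-13 + 38) = 26*25 = 650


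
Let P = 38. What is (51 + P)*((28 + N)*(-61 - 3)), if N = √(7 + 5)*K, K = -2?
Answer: -159488 + 22784*√3 ≈ -1.2003e+5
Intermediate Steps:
N = -4*√3 (N = √(7 + 5)*(-2) = √12*(-2) = (2*√3)*(-2) = -4*√3 ≈ -6.9282)
(51 + P)*((28 + N)*(-61 - 3)) = (51 + 38)*((28 - 4*√3)*(-61 - 3)) = 89*((28 - 4*√3)*(-64)) = 89*(-1792 + 256*√3) = -159488 + 22784*√3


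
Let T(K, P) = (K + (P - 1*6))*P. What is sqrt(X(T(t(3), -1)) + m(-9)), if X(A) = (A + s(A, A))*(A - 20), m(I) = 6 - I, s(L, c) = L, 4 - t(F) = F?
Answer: 3*I*sqrt(17) ≈ 12.369*I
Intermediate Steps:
t(F) = 4 - F
T(K, P) = P*(-6 + K + P) (T(K, P) = (K + (P - 6))*P = (K + (-6 + P))*P = (-6 + K + P)*P = P*(-6 + K + P))
X(A) = 2*A*(-20 + A) (X(A) = (A + A)*(A - 20) = (2*A)*(-20 + A) = 2*A*(-20 + A))
sqrt(X(T(t(3), -1)) + m(-9)) = sqrt(2*(-(-6 + (4 - 1*3) - 1))*(-20 - (-6 + (4 - 1*3) - 1)) + (6 - 1*(-9))) = sqrt(2*(-(-6 + (4 - 3) - 1))*(-20 - (-6 + (4 - 3) - 1)) + (6 + 9)) = sqrt(2*(-(-6 + 1 - 1))*(-20 - (-6 + 1 - 1)) + 15) = sqrt(2*(-1*(-6))*(-20 - 1*(-6)) + 15) = sqrt(2*6*(-20 + 6) + 15) = sqrt(2*6*(-14) + 15) = sqrt(-168 + 15) = sqrt(-153) = 3*I*sqrt(17)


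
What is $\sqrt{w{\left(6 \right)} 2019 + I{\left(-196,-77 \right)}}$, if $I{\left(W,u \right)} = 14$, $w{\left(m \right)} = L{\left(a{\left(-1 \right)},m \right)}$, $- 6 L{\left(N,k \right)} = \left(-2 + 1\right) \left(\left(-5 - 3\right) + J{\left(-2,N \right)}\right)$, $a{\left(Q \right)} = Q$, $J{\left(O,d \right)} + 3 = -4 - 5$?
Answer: $2 i \sqrt{1679} \approx 81.951 i$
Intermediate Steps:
$J{\left(O,d \right)} = -12$ ($J{\left(O,d \right)} = -3 - 9 = -12$)
$L{\left(N,k \right)} = - \frac{10}{3}$ ($L{\left(N,k \right)} = - \frac{\left(-2 + 1\right) \left(\left(-5 - 3\right) - 12\right)}{6} = - \frac{\left(-1\right) \left(\left(-5 - 3\right) - 12\right)}{6} = - \frac{\left(-1\right) \left(-8 - 12\right)}{6} = - \frac{\left(-1\right) \left(-20\right)}{6} = \left(- \frac{1}{6}\right) 20 = - \frac{10}{3}$)
$w{\left(m \right)} = - \frac{10}{3}$
$\sqrt{w{\left(6 \right)} 2019 + I{\left(-196,-77 \right)}} = \sqrt{\left(- \frac{10}{3}\right) 2019 + 14} = \sqrt{-6730 + 14} = \sqrt{-6716} = 2 i \sqrt{1679}$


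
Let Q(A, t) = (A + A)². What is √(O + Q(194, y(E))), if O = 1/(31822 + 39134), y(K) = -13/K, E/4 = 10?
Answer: √2339358014235/3942 ≈ 388.00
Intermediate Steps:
E = 40 (E = 4*10 = 40)
Q(A, t) = 4*A² (Q(A, t) = (2*A)² = 4*A²)
O = 1/70956 ≈ 1.4093e-5
√(O + Q(194, y(E))) = √(1/70956 + 4*194²) = √(1/70956 + 4*37636) = √(1/70956 + 150544) = √(10682000065/70956) = √2339358014235/3942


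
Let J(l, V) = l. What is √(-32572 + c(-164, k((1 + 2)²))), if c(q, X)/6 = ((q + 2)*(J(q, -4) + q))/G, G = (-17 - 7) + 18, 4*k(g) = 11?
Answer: 2*I*√21427 ≈ 292.76*I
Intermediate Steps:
k(g) = 11/4 (k(g) = (¼)*11 = 11/4)
G = -6 (G = -24 + 18 = -6)
c(q, X) = -2*q*(2 + q) (c(q, X) = 6*(((q + 2)*(q + q))/(-6)) = 6*(((2 + q)*(2*q))*(-⅙)) = 6*((2*q*(2 + q))*(-⅙)) = 6*(-q*(2 + q)/3) = -2*q*(2 + q))
√(-32572 + c(-164, k((1 + 2)²))) = √(-32572 + 2*(-164)*(-2 - 1*(-164))) = √(-32572 + 2*(-164)*(-2 + 164)) = √(-32572 + 2*(-164)*162) = √(-32572 - 53136) = √(-85708) = 2*I*√21427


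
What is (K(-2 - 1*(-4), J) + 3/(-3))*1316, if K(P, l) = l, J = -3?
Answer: -5264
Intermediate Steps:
(K(-2 - 1*(-4), J) + 3/(-3))*1316 = (-3 + 3/(-3))*1316 = (-3 - ⅓*3)*1316 = (-3 - 1)*1316 = -4*1316 = -5264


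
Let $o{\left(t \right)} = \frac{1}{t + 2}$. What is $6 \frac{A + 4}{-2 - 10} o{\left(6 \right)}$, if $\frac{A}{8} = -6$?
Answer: $\frac{11}{4} \approx 2.75$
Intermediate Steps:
$o{\left(t \right)} = \frac{1}{2 + t}$
$A = -48$ ($A = 8 \left(-6\right) = -48$)
$6 \frac{A + 4}{-2 - 10} o{\left(6 \right)} = \frac{6 \frac{-48 + 4}{-2 - 10}}{2 + 6} = \frac{6 \left(- \frac{44}{-12}\right)}{8} = 6 \left(\left(-44\right) \left(- \frac{1}{12}\right)\right) \frac{1}{8} = 6 \cdot \frac{11}{3} \cdot \frac{1}{8} = 22 \cdot \frac{1}{8} = \frac{11}{4}$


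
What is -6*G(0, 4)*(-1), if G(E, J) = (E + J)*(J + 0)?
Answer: 96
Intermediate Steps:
G(E, J) = J*(E + J) (G(E, J) = (E + J)*J = J*(E + J))
-6*G(0, 4)*(-1) = -24*(0 + 4)*(-1) = -24*4*(-1) = -6*16*(-1) = -96*(-1) = 96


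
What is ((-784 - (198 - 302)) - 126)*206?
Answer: -166036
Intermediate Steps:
((-784 - (198 - 302)) - 126)*206 = ((-784 - 1*(-104)) - 126)*206 = ((-784 + 104) - 126)*206 = (-680 - 126)*206 = -806*206 = -166036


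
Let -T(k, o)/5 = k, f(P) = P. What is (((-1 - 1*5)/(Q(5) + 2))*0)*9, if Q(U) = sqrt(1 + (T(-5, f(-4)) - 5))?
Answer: 0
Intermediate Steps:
T(k, o) = -5*k
Q(U) = sqrt(21) (Q(U) = sqrt(1 + (-5*(-5) - 5)) = sqrt(1 + (25 - 5)) = sqrt(1 + 20) = sqrt(21))
(((-1 - 1*5)/(Q(5) + 2))*0)*9 = (((-1 - 1*5)/(sqrt(21) + 2))*0)*9 = (((-1 - 5)/(2 + sqrt(21)))*0)*9 = (-6/(2 + sqrt(21))*0)*9 = 0*9 = 0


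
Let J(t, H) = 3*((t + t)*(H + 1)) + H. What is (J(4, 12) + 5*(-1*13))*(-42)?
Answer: -10878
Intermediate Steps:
J(t, H) = H + 6*t*(1 + H) (J(t, H) = 3*((2*t)*(1 + H)) + H = 3*(2*t*(1 + H)) + H = 6*t*(1 + H) + H = H + 6*t*(1 + H))
(J(4, 12) + 5*(-1*13))*(-42) = ((12 + 6*4 + 6*12*4) + 5*(-1*13))*(-42) = ((12 + 24 + 288) + 5*(-13))*(-42) = (324 - 65)*(-42) = 259*(-42) = -10878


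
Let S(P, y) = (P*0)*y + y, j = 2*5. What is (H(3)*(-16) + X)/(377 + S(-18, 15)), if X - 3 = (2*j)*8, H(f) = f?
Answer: 115/392 ≈ 0.29337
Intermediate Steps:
j = 10
S(P, y) = y (S(P, y) = 0*y + y = 0 + y = y)
X = 163 (X = 3 + (2*10)*8 = 3 + 20*8 = 3 + 160 = 163)
(H(3)*(-16) + X)/(377 + S(-18, 15)) = (3*(-16) + 163)/(377 + 15) = (-48 + 163)/392 = 115*(1/392) = 115/392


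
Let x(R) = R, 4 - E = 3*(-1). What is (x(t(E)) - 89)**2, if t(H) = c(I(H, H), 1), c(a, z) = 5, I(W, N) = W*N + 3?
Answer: 7056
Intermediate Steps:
I(W, N) = 3 + N*W (I(W, N) = N*W + 3 = 3 + N*W)
E = 7 (E = 4 - 3*(-1) = 4 - 1*(-3) = 4 + 3 = 7)
t(H) = 5
(x(t(E)) - 89)**2 = (5 - 89)**2 = (-84)**2 = 7056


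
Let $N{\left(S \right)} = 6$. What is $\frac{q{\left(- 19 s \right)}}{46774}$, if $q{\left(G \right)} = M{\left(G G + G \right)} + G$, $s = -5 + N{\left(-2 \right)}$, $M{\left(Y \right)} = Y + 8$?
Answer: $\frac{331}{46774} \approx 0.0070766$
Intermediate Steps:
$M{\left(Y \right)} = 8 + Y$
$s = 1$ ($s = -5 + 6 = 1$)
$q{\left(G \right)} = 8 + G^{2} + 2 G$ ($q{\left(G \right)} = \left(8 + \left(G G + G\right)\right) + G = \left(8 + \left(G^{2} + G\right)\right) + G = \left(8 + \left(G + G^{2}\right)\right) + G = \left(8 + G + G^{2}\right) + G = 8 + G^{2} + 2 G$)
$\frac{q{\left(- 19 s \right)}}{46774} = \frac{8 - 19 + \left(-19\right) 1 \left(1 - 19\right)}{46774} = \left(8 - 19 - 19 \left(1 - 19\right)\right) \frac{1}{46774} = \left(8 - 19 - -342\right) \frac{1}{46774} = \left(8 - 19 + 342\right) \frac{1}{46774} = 331 \cdot \frac{1}{46774} = \frac{331}{46774}$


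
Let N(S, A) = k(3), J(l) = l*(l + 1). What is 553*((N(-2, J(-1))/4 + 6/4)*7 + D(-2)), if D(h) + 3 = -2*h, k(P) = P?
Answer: 37051/4 ≈ 9262.8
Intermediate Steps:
J(l) = l*(1 + l)
D(h) = -3 - 2*h
N(S, A) = 3
553*((N(-2, J(-1))/4 + 6/4)*7 + D(-2)) = 553*((3/4 + 6/4)*7 + (-3 - 2*(-2))) = 553*((3*(1/4) + 6*(1/4))*7 + (-3 + 4)) = 553*((3/4 + 3/2)*7 + 1) = 553*((9/4)*7 + 1) = 553*(63/4 + 1) = 553*(67/4) = 37051/4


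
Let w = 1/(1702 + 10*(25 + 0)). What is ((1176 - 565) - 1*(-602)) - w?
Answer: 2367775/1952 ≈ 1213.0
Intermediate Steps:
w = 1/1952 (w = 1/(1702 + 10*25) = 1/(1702 + 250) = 1/1952 ≈ 0.00051230)
((1176 - 565) - 1*(-602)) - w = ((1176 - 565) - 1*(-602)) - 1*1/1952 = (611 + 602) - 1/1952 = 1213 - 1/1952 = 2367775/1952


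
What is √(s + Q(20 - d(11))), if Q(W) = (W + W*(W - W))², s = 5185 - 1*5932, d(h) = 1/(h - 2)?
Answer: I*√28466/9 ≈ 18.747*I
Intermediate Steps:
d(h) = 1/(-2 + h)
s = -747 (s = 5185 - 5932 = -747)
Q(W) = W² (Q(W) = (W + W*0)² = (W + 0)² = W²)
√(s + Q(20 - d(11))) = √(-747 + (20 - 1/(-2 + 11))²) = √(-747 + (20 - 1/9)²) = √(-747 + (20 - 1*⅑)²) = √(-747 + (20 - ⅑)²) = √(-747 + (179/9)²) = √(-747 + 32041/81) = √(-28466/81) = I*√28466/9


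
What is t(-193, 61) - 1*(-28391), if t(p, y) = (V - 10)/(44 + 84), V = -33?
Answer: 3634005/128 ≈ 28391.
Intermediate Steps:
t(p, y) = -43/128 (t(p, y) = (-33 - 10)/(44 + 84) = -43/128)
t(-193, 61) - 1*(-28391) = -43/128 - 1*(-28391) = -43/128 + 28391 = 3634005/128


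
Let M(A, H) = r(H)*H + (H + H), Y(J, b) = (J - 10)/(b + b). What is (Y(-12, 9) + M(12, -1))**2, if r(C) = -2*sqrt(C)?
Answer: 517/81 - 116*I/9 ≈ 6.3827 - 12.889*I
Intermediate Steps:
Y(J, b) = (-10 + J)/(2*b) (Y(J, b) = (-10 + J)/((2*b)) = (-10 + J)*(1/(2*b)) = (-10 + J)/(2*b))
M(A, H) = -2*H**(3/2) + 2*H (M(A, H) = (-2*sqrt(H))*H + (H + H) = -2*H**(3/2) + 2*H)
(Y(-12, 9) + M(12, -1))**2 = ((1/2)*(-10 - 12)/9 + (-(-2)*I + 2*(-1)))**2 = ((1/2)*(1/9)*(-22) + (-(-2)*I - 2))**2 = (-11/9 + (2*I - 2))**2 = (-11/9 + (-2 + 2*I))**2 = (-29/9 + 2*I)**2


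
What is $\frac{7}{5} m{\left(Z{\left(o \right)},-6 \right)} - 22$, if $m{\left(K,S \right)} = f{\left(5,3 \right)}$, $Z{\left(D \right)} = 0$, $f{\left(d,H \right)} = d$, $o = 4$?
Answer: $-15$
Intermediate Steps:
$m{\left(K,S \right)} = 5$
$\frac{7}{5} m{\left(Z{\left(o \right)},-6 \right)} - 22 = \frac{7}{5} \cdot 5 - 22 = 7 - 22 = -15$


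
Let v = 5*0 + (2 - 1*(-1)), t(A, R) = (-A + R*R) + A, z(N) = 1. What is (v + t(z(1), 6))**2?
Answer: 1521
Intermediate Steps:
t(A, R) = R**2 (t(A, R) = (-A + R**2) + A = (R**2 - A) + A = R**2)
v = 3 (v = 0 + (2 + 1) = 0 + 3 = 3)
(v + t(z(1), 6))**2 = (3 + 6**2)**2 = (3 + 36)**2 = 39**2 = 1521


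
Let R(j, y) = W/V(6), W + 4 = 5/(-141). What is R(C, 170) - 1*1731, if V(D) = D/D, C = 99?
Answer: -244640/141 ≈ -1735.0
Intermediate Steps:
V(D) = 1
W = -569/141 (W = -4 + 5/(-141) = -4 + 5*(-1/141) = -4 - 5/141 = -569/141 ≈ -4.0355)
R(j, y) = -569/141 (R(j, y) = -569/141/1 = -569/141*1 = -569/141)
R(C, 170) - 1*1731 = -569/141 - 1*1731 = -569/141 - 1731 = -244640/141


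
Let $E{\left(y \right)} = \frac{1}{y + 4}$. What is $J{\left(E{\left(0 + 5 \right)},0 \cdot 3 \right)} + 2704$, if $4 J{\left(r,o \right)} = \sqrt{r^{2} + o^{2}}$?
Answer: $\frac{97345}{36} \approx 2704.0$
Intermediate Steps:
$E{\left(y \right)} = \frac{1}{4 + y}$
$J{\left(r,o \right)} = \frac{\sqrt{o^{2} + r^{2}}}{4}$ ($J{\left(r,o \right)} = \frac{\sqrt{r^{2} + o^{2}}}{4} = \frac{\sqrt{o^{2} + r^{2}}}{4}$)
$J{\left(E{\left(0 + 5 \right)},0 \cdot 3 \right)} + 2704 = \frac{\sqrt{\left(0 \cdot 3\right)^{2} + \left(\frac{1}{4 + \left(0 + 5\right)}\right)^{2}}}{4} + 2704 = \frac{\sqrt{0^{2} + \left(\frac{1}{4 + 5}\right)^{2}}}{4} + 2704 = \frac{\sqrt{0 + \left(\frac{1}{9}\right)^{2}}}{4} + 2704 = \frac{\sqrt{0 + \frac{1}{81}}}{4} + 2704 = \frac{1}{4 \cdot 9} + 2704 = \frac{1}{4} \cdot \frac{1}{9} + 2704 = \frac{1}{36} + 2704 = \frac{97345}{36}$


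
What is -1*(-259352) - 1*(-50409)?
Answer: 309761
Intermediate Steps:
-1*(-259352) - 1*(-50409) = 259352 + 50409 = 309761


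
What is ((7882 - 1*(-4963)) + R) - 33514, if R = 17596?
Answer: -3073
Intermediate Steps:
((7882 - 1*(-4963)) + R) - 33514 = ((7882 - 1*(-4963)) + 17596) - 33514 = ((7882 + 4963) + 17596) - 33514 = (12845 + 17596) - 33514 = 30441 - 33514 = -3073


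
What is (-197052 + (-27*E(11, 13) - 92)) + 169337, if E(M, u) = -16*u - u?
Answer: -21840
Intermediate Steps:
E(M, u) = -17*u
(-197052 + (-27*E(11, 13) - 92)) + 169337 = (-197052 + (-(-459)*13 - 92)) + 169337 = (-197052 + (-27*(-221) - 92)) + 169337 = (-197052 + (5967 - 92)) + 169337 = (-197052 + 5875) + 169337 = -191177 + 169337 = -21840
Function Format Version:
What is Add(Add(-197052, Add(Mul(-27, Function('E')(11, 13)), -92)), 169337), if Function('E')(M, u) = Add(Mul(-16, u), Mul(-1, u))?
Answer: -21840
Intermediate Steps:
Function('E')(M, u) = Mul(-17, u)
Add(Add(-197052, Add(Mul(-27, Function('E')(11, 13)), -92)), 169337) = Add(Add(-197052, Add(Mul(-27, Mul(-17, 13)), -92)), 169337) = Add(Add(-197052, Add(Mul(-27, -221), -92)), 169337) = Add(Add(-197052, Add(5967, -92)), 169337) = Add(Add(-197052, 5875), 169337) = Add(-191177, 169337) = -21840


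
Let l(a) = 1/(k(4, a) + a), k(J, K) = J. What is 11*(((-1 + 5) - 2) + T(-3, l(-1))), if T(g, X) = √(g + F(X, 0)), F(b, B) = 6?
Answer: 22 + 11*√3 ≈ 41.053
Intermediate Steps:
l(a) = 1/(4 + a)
T(g, X) = √(6 + g) (T(g, X) = √(g + 6) = √(6 + g))
11*(((-1 + 5) - 2) + T(-3, l(-1))) = 11*(((-1 + 5) - 2) + √(6 - 3)) = 11*((4 - 2) + √3) = 11*(2 + √3) = 22 + 11*√3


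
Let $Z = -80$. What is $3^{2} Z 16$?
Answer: $-11520$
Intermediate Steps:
$3^{2} Z 16 = 3^{2} \left(-80\right) 16 = 9 \left(-80\right) 16 = \left(-720\right) 16 = -11520$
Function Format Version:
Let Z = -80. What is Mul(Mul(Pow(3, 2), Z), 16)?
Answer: -11520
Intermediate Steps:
Mul(Mul(Pow(3, 2), Z), 16) = Mul(Mul(Pow(3, 2), -80), 16) = Mul(Mul(9, -80), 16) = Mul(-720, 16) = -11520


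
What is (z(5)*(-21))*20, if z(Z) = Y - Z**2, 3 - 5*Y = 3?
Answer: 10500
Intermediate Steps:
Y = 0 (Y = 3/5 - 1/5*3 = 3/5 - 3/5 = 0)
z(Z) = -Z**2 (z(Z) = 0 - Z**2 = -Z**2)
(z(5)*(-21))*20 = (-1*5**2*(-21))*20 = (-1*25*(-21))*20 = -25*(-21)*20 = 525*20 = 10500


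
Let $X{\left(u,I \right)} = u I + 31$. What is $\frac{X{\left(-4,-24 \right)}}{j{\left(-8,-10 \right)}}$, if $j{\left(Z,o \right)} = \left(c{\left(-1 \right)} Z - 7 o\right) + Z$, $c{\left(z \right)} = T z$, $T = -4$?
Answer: $\frac{127}{30} \approx 4.2333$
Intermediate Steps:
$X{\left(u,I \right)} = 31 + I u$ ($X{\left(u,I \right)} = I u + 31 = 31 + I u$)
$c{\left(z \right)} = - 4 z$
$j{\left(Z,o \right)} = - 7 o + 5 Z$ ($j{\left(Z,o \right)} = \left(\left(-4\right) \left(-1\right) Z - 7 o\right) + Z = \left(4 Z - 7 o\right) + Z = \left(- 7 o + 4 Z\right) + Z = - 7 o + 5 Z$)
$\frac{X{\left(-4,-24 \right)}}{j{\left(-8,-10 \right)}} = \frac{31 - -96}{\left(-7\right) \left(-10\right) + 5 \left(-8\right)} = \frac{31 + 96}{70 - 40} = \frac{127}{30}$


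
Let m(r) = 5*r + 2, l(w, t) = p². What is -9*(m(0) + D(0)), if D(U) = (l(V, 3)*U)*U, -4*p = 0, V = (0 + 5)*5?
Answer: -18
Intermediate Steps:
V = 25 (V = 5*5 = 25)
p = 0 (p = -¼*0 = 0)
l(w, t) = 0 (l(w, t) = 0² = 0)
m(r) = 2 + 5*r
D(U) = 0 (D(U) = (0*U)*U = 0*U = 0)
-9*(m(0) + D(0)) = -9*((2 + 5*0) + 0) = -9*((2 + 0) + 0) = -9*(2 + 0) = -9*2 = -18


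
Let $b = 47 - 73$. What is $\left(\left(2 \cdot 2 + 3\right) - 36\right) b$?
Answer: $754$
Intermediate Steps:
$b = -26$ ($b = 47 - 73 = -26$)
$\left(\left(2 \cdot 2 + 3\right) - 36\right) b = \left(\left(2 \cdot 2 + 3\right) - 36\right) \left(-26\right) = \left(\left(4 + 3\right) - 36\right) \left(-26\right) = \left(7 - 36\right) \left(-26\right) = \left(-29\right) \left(-26\right) = 754$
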